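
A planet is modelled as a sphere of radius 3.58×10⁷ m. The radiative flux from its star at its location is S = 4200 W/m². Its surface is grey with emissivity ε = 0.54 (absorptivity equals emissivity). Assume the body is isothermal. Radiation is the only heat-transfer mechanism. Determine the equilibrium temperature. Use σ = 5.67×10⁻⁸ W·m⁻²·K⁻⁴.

At equilibrium, absorbed power = emitted power.
Absorbing cross-section = πr² = 4.026×10¹⁵ m²; emitting surface = 4πr² = 1.611×10¹⁶ m² (ratio 4).
εS·A_cross = εσ·A_surf·T⁴  ⇒  T⁴ = S/(4σ)   (ε cancels).
T⁴ = 4200/(4·5.67×10⁻⁸) = 1.852×10¹⁰ K⁴.
T = (1.852×10¹⁰)^(1/4).

T ≈ 369 K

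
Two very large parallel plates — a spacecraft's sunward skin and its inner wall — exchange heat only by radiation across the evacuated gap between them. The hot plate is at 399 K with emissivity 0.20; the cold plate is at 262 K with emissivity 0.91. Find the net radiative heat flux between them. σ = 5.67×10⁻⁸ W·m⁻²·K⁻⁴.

For two infinite grey parallel plates, q = σ(T₁⁴ − T₂⁴)/(1/ε₁ + 1/ε₂ − 1).
T₁⁴ − T₂⁴ = 2.534×10¹⁰ − 4.712×10⁹ = 2.063×10¹⁰ K⁴.
1/ε₁ + 1/ε₂ − 1 = 5.000 + 1.099 − 1 = 5.099.
q = 5.67×10⁻⁸ × 2.063×10¹⁰ / 5.099.

q ≈ 229 W/m²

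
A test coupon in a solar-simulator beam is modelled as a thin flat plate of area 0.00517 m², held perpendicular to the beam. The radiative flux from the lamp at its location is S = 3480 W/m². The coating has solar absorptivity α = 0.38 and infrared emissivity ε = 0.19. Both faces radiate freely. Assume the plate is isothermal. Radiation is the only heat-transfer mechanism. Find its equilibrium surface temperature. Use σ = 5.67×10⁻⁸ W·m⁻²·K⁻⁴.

At equilibrium, absorbed power = emitted power.
Absorbing cross-section = A = 0.005170 m²; emitting surface = 2A = 0.01034 m² (ratio 2).
αS·A_cross = εσ·A_surf·T⁴  ⇒  T⁴ = αS/(ε·2σ).
T⁴ = 0.380·3480/(0.19·2·5.67×10⁻⁸) = 6.138×10¹⁰ K⁴.
T = (6.138×10¹⁰)^(1/4).

T ≈ 498 K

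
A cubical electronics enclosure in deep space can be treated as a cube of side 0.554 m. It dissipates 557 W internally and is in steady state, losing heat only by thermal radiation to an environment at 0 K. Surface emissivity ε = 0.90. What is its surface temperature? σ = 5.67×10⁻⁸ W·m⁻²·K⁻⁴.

Steady state: internal power = radiated power, P = εσA T⁴.
Radiating area A = 6L² = 1.841 m².
T⁴ = P/(εσA) = 557/(0.90·5.67×10⁻⁸·1.841) = 5.927×10⁹ K⁴.
T = (5.927×10⁹)^(1/4).

T ≈ 277 K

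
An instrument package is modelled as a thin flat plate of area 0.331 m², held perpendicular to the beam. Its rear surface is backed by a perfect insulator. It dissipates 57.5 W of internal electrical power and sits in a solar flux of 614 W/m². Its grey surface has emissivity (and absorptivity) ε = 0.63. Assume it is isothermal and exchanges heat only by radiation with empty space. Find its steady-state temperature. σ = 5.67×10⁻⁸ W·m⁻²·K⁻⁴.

At steady state, absorbed solar power + internal power = radiated power.
Absorbed: α·S·A_cross = 0.63·614·0.3310 = 128.0 W (cross-section A).
Total input = 128.0 + 57.5 = 185.5 W.
Radiated: εσ·A_surf·T⁴ with A_surf = A = 0.3310 m².
T⁴ = 185.5/(0.63·5.67×10⁻⁸·0.3310) = 1.569×10¹⁰ K⁴.

T ≈ 354 K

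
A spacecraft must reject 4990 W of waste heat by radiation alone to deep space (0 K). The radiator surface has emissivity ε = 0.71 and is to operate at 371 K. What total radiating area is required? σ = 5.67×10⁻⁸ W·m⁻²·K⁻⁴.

A ≈ 6.54 m²

P = εσA T⁴ ⇒ A = P/(εσT⁴).
T⁴ = 1.895×10¹⁰ K⁴.
A = 4990/(0.71 × 5.67×10⁻⁸ × 1.895×10¹⁰).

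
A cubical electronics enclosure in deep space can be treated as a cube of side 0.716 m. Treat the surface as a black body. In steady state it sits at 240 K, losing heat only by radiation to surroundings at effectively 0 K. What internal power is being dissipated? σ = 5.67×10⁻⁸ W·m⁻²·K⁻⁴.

P ≈ 579 W

Steady state: P = εσA T⁴.
A = 6L² = 3.076 m²; T⁴ = (240)⁴ = 3.318×10⁹ K⁴.
P = 1.0 × 5.67×10⁻⁸ × 3.076 × 3.318×10⁹.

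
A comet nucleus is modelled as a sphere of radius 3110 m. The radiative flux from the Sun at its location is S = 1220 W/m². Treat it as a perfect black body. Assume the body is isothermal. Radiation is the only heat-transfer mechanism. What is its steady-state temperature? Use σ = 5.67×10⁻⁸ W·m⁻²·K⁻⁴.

At equilibrium, absorbed power = emitted power.
Absorbing cross-section = πr² = 3.039×10⁷ m²; emitting surface = 4πr² = 1.215×10⁸ m² (ratio 4).
S·A_cross = εσ·A_surf·T⁴  ⇒  T⁴ = S/(4σ).
T⁴ = 1.00·1220/(4·5.67×10⁻⁸) = 5.379×10⁹ K⁴.
T = (5.379×10⁹)^(1/4).

T ≈ 271 K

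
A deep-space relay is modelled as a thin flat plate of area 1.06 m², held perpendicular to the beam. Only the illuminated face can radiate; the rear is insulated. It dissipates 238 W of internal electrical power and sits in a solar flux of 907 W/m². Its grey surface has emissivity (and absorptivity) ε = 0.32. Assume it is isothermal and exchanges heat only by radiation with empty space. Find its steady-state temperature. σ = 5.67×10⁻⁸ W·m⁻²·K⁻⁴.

T ≈ 410 K

At steady state, absorbed solar power + internal power = radiated power.
Absorbed: α·S·A_cross = 0.32·907·1.060 = 307.7 W (cross-section A).
Total input = 307.7 + 238 = 545.7 W.
Radiated: εσ·A_surf·T⁴ with A_surf = A = 1.060 m².
T⁴ = 545.7/(0.32·5.67×10⁻⁸·1.060) = 2.837×10¹⁰ K⁴.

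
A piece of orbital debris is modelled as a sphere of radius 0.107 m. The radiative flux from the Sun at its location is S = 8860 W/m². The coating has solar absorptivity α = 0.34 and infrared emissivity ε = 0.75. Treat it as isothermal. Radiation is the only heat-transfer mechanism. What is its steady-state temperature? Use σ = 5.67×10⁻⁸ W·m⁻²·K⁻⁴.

At equilibrium, absorbed power = emitted power.
Absorbing cross-section = πr² = 0.03597 m²; emitting surface = 4πr² = 0.1439 m² (ratio 4).
αS·A_cross = εσ·A_surf·T⁴  ⇒  T⁴ = αS/(ε·4σ).
T⁴ = 0.340·8860/(0.75·4·5.67×10⁻⁸) = 1.771×10¹⁰ K⁴.
T = (1.771×10¹⁰)^(1/4).

T ≈ 365 K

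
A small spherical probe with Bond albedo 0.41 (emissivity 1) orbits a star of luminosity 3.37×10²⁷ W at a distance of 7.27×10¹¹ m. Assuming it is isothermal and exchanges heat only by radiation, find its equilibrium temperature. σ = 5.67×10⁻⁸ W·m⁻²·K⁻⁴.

First find the stellar flux at distance d: S = L/(4πd²) = 3.37×10²⁷/(4π·(7.27×10¹¹)²) = 507.4 W/m².
For an isothermal sphere, absorbed (1−a)S·πr² = emitted σ·4πr²·T⁴, so T⁴ = (1−a)S/(4σ).
T⁴ = 0.590·507.4/(4·5.67×10⁻⁸) = 1.320×10⁹ K⁴.

T ≈ 191 K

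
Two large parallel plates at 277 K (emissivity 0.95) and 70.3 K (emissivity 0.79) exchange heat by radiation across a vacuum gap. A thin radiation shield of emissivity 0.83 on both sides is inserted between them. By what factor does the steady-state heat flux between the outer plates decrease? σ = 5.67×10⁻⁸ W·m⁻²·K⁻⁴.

Without shield: q₀ = σΔ(T⁴)/(1/ε₁+1/ε₂−1) with denominator 1.318.
With shield the two gaps are in series; the resistances add: (1/ε₁+1/ε_s−1)+(1/ε_s+1/ε₂−1) = 1.257+1.471 = 2.728.
Heat-flux ratio q₀/q = 2.728/1.318.

factor ≈ 2.07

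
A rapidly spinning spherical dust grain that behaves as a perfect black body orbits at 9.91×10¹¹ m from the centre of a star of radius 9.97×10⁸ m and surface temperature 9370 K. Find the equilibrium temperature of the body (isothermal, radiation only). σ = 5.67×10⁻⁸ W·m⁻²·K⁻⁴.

The star's surface emits σT_*⁴; at distance d the flux is S = σT_*⁴(R_*/d)².
S = 5.67×10⁻⁸·(9370)⁴·(9.97×10⁸/9.91×10¹¹)² = 442.4 W/m².
For an isothermal sphere T⁴ = (1−a)S/(4σ) = 1.950×10⁹ K⁴.

T ≈ 210 K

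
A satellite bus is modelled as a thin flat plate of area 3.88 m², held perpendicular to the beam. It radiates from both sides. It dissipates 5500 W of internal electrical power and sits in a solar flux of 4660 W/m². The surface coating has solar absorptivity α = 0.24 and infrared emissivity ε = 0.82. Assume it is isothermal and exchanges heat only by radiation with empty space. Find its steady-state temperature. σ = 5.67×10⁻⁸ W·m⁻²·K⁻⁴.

At steady state, absorbed solar power + internal power = radiated power.
Absorbed: α·S·A_cross = 0.24·4660·3.880 = 4339 W (cross-section A).
Total input = 4339 + 5500 = 9839 W.
Radiated: εσ·A_surf·T⁴ with A_surf = 2A = 7.760 m².
T⁴ = 9839/(0.82·5.67×10⁻⁸·7.760) = 2.727×10¹⁰ K⁴.

T ≈ 406 K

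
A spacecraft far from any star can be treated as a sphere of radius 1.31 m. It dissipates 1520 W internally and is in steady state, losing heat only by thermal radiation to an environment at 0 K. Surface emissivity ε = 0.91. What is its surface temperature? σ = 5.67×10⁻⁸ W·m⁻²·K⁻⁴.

Steady state: internal power = radiated power, P = εσA T⁴.
Radiating area A = 4πr² = 21.57 m².
T⁴ = P/(εσA) = 1520/(0.91·5.67×10⁻⁸·21.57) = 1.366×10⁹ K⁴.
T = (1.366×10⁹)^(1/4).

T ≈ 192 K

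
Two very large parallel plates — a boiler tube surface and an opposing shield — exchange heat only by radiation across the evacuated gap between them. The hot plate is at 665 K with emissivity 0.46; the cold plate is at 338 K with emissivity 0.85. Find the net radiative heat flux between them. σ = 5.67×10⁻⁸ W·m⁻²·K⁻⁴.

For two infinite grey parallel plates, q = σ(T₁⁴ − T₂⁴)/(1/ε₁ + 1/ε₂ − 1).
T₁⁴ − T₂⁴ = 1.956×10¹¹ − 1.305×10¹⁰ = 1.825×10¹¹ K⁴.
1/ε₁ + 1/ε₂ − 1 = 2.174 + 1.176 − 1 = 2.350.
q = 5.67×10⁻⁸ × 1.825×10¹¹ / 2.350.

q ≈ 4400 W/m²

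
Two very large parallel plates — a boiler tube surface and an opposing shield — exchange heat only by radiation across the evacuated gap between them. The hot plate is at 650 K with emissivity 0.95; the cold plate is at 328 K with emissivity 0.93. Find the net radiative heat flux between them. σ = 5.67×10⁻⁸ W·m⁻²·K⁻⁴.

For two infinite grey parallel plates, q = σ(T₁⁴ − T₂⁴)/(1/ε₁ + 1/ε₂ − 1).
T₁⁴ − T₂⁴ = 1.785×10¹¹ − 1.157×10¹⁰ = 1.669×10¹¹ K⁴.
1/ε₁ + 1/ε₂ − 1 = 1.053 + 1.075 − 1 = 1.128.
q = 5.67×10⁻⁸ × 1.669×10¹¹ / 1.128.

q ≈ 8390 W/m²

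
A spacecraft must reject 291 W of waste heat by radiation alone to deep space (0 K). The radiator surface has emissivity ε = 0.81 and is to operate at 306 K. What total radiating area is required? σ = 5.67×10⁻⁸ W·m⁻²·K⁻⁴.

P = εσA T⁴ ⇒ A = P/(εσT⁴).
T⁴ = 8.768×10⁹ K⁴.
A = 291/(0.81 × 5.67×10⁻⁸ × 8.768×10⁹).

A ≈ 0.723 m²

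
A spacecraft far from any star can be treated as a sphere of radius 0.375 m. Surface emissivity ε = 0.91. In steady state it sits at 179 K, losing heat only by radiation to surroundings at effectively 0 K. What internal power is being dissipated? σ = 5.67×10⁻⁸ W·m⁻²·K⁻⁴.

Steady state: P = εσA T⁴.
A = 4πr² = 1.767 m²; T⁴ = (179)⁴ = 1.027×10⁹ K⁴.
P = 0.91 × 5.67×10⁻⁸ × 1.767 × 1.027×10⁹.

P ≈ 93.6 W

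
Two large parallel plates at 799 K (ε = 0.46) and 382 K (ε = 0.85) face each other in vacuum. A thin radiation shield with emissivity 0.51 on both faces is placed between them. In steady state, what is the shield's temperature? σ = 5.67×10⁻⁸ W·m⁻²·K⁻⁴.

In steady state the net flux on the hot side equals that on the cold side.
σ(T₁⁴−T_s⁴)/D₁ = σ(T_s⁴−T₂⁴)/D₂, with D₁ = 1/ε₁+1/ε_s−1 = 3.135, D₂ = 1/ε_s+1/ε₂−1 = 2.137.
Solve for T_s⁴: T_s⁴ = (D₂·T₁⁴ + D₁·T₂⁴)/(D₁+D₂) = 1.779×10¹¹ K⁴.

T_s ≈ 649 K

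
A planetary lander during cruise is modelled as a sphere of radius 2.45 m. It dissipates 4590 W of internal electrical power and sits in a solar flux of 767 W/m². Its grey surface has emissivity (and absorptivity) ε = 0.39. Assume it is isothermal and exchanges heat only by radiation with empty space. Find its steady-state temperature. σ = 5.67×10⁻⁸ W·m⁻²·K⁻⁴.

At steady state, absorbed solar power + internal power = radiated power.
Absorbed: α·S·A_cross = 0.39·767·18.86 = 5641 W (cross-section πr²).
Total input = 5641 + 4590 = 10230 W.
Radiated: εσ·A_surf·T⁴ with A_surf = 4πr² = 75.43 m².
T⁴ = 10230/(0.39·5.67×10⁻⁸·75.43) = 6.134×10⁹ K⁴.

T ≈ 280 K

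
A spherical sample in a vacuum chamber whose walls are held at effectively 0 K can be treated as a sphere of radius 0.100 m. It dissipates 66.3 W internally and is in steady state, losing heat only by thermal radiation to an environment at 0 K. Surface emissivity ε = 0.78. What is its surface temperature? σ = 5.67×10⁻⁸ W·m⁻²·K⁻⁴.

Steady state: internal power = radiated power, P = εσA T⁴.
Radiating area A = 4πr² = 0.1257 m².
T⁴ = P/(εσA) = 66.3/(0.78·5.67×10⁻⁸·0.1257) = 1.193×10¹⁰ K⁴.
T = (1.193×10¹⁰)^(1/4).

T ≈ 330 K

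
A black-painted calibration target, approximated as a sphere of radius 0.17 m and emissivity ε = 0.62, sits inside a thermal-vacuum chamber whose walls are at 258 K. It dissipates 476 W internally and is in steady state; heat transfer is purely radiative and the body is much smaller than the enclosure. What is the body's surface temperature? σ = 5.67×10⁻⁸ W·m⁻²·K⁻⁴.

For a small grey body in a large enclosure, net radiated power = εσA(T⁴ − T_w⁴).
Steady state: P = εσA(T⁴ − T_w⁴) with A = 4πr² = 0.3632 m².
T⁴ = P/(εσA) + T_w⁴ = 476/(0.62·5.67×10⁻⁸·0.3632) + (258)⁴
    = 3.728×10¹⁰ + 4.431×10⁹ = 4.171×10¹⁰ K⁴.

T ≈ 452 K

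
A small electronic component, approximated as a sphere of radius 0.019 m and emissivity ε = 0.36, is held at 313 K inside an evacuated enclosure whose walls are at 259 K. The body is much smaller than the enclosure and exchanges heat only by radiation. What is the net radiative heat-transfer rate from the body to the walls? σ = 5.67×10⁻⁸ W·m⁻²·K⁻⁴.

P_net ≈ 0.472 W

For a small grey body in a large enclosure: P_net = εσA(T_body⁴ − T_wall⁴).
A = 4πr² = 0.004536 m²; T_body⁴ − T_wall⁴ = 9.598×10⁹ − 4.500×10⁹ = 5.098×10⁹ K⁴.
|P_net| = 0.36·5.67×10⁻⁸·0.004536·5.098×10⁹.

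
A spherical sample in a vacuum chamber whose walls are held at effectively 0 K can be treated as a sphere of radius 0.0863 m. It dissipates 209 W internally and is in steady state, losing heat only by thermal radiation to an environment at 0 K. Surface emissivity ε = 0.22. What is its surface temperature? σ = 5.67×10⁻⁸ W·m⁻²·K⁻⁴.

T ≈ 650 K

Steady state: internal power = radiated power, P = εσA T⁴.
Radiating area A = 4πr² = 0.09359 m².
T⁴ = P/(εσA) = 209/(0.22·5.67×10⁻⁸·0.09359) = 1.790×10¹¹ K⁴.
T = (1.790×10¹¹)^(1/4).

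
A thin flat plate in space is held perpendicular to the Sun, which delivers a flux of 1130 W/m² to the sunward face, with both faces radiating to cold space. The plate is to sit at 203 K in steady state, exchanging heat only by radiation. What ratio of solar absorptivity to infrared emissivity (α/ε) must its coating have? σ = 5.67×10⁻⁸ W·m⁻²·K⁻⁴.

Balance: αS·A = εσ·2A·T⁴ ⇒ α/ε = 2σT⁴/S.
α/ε = 2·5.67×10⁻⁸·(203)⁴/1130 = 2·5.67×10⁻⁸·1.698×10⁹/1130.

α/ε ≈ 0.170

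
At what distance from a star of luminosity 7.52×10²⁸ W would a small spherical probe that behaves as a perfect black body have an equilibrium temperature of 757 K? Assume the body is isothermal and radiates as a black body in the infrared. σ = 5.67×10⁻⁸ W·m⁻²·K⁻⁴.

d ≈ 2.83×10¹¹ m

For an isothermal black-emitting sphere, (1−a)S·πr² = σ·4πr²·T⁴ ⇒ S = 4σT⁴/(1−a).
S = 4·5.67×10⁻⁸·(757)⁴/1.00 = 74480 W/m².
Flux falls as S = L/(4πd²), so d = √(L/(4πS)) = √(7.52×10²⁸/(4π·74480)).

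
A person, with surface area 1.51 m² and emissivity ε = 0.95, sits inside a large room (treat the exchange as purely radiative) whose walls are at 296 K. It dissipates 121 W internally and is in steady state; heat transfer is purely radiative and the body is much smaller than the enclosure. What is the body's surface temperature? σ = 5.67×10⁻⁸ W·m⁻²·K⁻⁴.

For a small grey body in a large enclosure, net radiated power = εσA(T⁴ − T_w⁴).
Steady state: P = εσA(T⁴ − T_w⁴) with A = 1.51 m².
T⁴ = P/(εσA) + T_w⁴ = 121/(0.95·5.67×10⁻⁸·1.510) + (296)⁴
    = 1.488×10⁹ + 7.677×10⁹ = 9.164×10⁹ K⁴.

T ≈ 309 K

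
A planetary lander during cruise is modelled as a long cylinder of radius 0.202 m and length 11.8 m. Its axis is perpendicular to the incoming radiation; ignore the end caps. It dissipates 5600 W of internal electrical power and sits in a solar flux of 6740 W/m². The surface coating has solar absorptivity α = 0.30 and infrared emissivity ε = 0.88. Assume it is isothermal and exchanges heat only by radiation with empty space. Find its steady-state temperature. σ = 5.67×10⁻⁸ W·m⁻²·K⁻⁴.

At steady state, absorbed solar power + internal power = radiated power.
Absorbed: α·S·A_cross = 0.30·6740·4.767 = 9639 W (cross-section 2rL).
Total input = 9639 + 5600 = 15240 W.
Radiated: εσ·A_surf·T⁴ with A_surf = 2πrL = 14.98 m².
T⁴ = 15240/(0.88·5.67×10⁻⁸·14.98) = 2.039×10¹⁰ K⁴.

T ≈ 378 K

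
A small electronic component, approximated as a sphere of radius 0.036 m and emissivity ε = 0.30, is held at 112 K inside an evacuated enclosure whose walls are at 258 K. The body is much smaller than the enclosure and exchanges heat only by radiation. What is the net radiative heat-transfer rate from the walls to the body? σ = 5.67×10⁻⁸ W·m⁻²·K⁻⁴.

P_net ≈ 1.18 W

For a small grey body in a large enclosure: P_net = εσA(T_body⁴ − T_wall⁴).
A = 4πr² = 0.01629 m²; T_body⁴ − T_wall⁴ = 1.574×10⁸ − 4.431×10⁹ = -4.273×10⁹ K⁴.
|P_net| = 0.30·5.67×10⁻⁸·0.01629·4.273×10⁹.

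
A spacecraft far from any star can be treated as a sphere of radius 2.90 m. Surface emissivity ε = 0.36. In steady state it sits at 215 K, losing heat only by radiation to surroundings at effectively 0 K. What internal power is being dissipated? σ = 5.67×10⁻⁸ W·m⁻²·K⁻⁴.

Steady state: P = εσA T⁴.
A = 4πr² = 105.7 m²; T⁴ = (215)⁴ = 2.137×10⁹ K⁴.
P = 0.36 × 5.67×10⁻⁸ × 105.7 × 2.137×10⁹.

P ≈ 4610 W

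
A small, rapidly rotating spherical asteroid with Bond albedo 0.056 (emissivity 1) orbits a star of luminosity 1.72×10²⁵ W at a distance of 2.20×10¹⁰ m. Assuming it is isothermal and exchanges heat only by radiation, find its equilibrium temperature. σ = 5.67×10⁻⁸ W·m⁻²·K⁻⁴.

T ≈ 329 K

First find the stellar flux at distance d: S = L/(4πd²) = 1.72×10²⁵/(4π·(2.20×10¹⁰)²) = 2828 W/m².
For an isothermal sphere, absorbed (1−a)S·πr² = emitted σ·4πr²·T⁴, so T⁴ = (1−a)S/(4σ).
T⁴ = 0.944·2828/(4·5.67×10⁻⁸) = 1.177×10¹⁰ K⁴.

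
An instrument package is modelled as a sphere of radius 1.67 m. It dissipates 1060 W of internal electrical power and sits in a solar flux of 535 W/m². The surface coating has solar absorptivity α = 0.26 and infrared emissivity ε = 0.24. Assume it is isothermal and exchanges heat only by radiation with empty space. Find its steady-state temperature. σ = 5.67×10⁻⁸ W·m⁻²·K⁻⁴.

T ≈ 263 K

At steady state, absorbed solar power + internal power = radiated power.
Absorbed: α·S·A_cross = 0.26·535·8.762 = 1219 W (cross-section πr²).
Total input = 1219 + 1060 = 2279 W.
Radiated: εσ·A_surf·T⁴ with A_surf = 4πr² = 35.05 m².
T⁴ = 2279/(0.24·5.67×10⁻⁸·35.05) = 4.778×10⁹ K⁴.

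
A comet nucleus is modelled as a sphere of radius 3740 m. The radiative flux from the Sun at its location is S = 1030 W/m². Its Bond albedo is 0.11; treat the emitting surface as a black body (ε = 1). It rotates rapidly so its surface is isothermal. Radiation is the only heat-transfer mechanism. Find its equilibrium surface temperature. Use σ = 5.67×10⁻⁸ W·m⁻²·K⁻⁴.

At equilibrium, absorbed power = emitted power.
Absorbing cross-section = πr² = 4.394×10⁷ m²; emitting surface = 4πr² = 1.758×10⁸ m² (ratio 4).
(1−a)S·A_cross = εσ·A_surf·T⁴  ⇒  T⁴ = (1−a)S/(4σ).
T⁴ = 0.890·1030/(4·5.67×10⁻⁸) = 4.042×10⁹ K⁴.
T = (4.042×10⁹)^(1/4).

T ≈ 252 K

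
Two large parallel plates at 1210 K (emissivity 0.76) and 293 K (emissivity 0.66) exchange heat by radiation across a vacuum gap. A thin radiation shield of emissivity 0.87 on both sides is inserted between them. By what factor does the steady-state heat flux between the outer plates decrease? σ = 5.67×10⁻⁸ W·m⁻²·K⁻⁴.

Without shield: q₀ = σΔ(T⁴)/(1/ε₁+1/ε₂−1) with denominator 1.831.
With shield the two gaps are in series; the resistances add: (1/ε₁+1/ε_s−1)+(1/ε_s+1/ε₂−1) = 1.465+1.665 = 3.130.
Heat-flux ratio q₀/q = 3.130/1.831.

factor ≈ 1.71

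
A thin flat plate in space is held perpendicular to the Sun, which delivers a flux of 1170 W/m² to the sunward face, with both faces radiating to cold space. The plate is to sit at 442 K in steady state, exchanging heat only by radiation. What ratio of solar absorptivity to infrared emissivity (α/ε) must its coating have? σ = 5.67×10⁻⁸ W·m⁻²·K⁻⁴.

Balance: αS·A = εσ·2A·T⁴ ⇒ α/ε = 2σT⁴/S.
α/ε = 2·5.67×10⁻⁸·(442)⁴/1170 = 2·5.67×10⁻⁸·3.817×10¹⁰/1170.

α/ε ≈ 3.70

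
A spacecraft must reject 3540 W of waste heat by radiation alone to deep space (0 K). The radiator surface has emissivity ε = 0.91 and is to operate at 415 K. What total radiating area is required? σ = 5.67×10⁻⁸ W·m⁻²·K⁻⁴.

P = εσA T⁴ ⇒ A = P/(εσT⁴).
T⁴ = 2.966×10¹⁰ K⁴.
A = 3540/(0.91 × 5.67×10⁻⁸ × 2.966×10¹⁰).

A ≈ 2.31 m²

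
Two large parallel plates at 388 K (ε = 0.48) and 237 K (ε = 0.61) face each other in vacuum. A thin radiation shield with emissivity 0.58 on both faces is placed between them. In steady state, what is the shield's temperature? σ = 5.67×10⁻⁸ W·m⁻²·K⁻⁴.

In steady state the net flux on the hot side equals that on the cold side.
σ(T₁⁴−T_s⁴)/D₁ = σ(T_s⁴−T₂⁴)/D₂, with D₁ = 1/ε₁+1/ε_s−1 = 2.807, D₂ = 1/ε_s+1/ε₂−1 = 2.363.
Solve for T_s⁴: T_s⁴ = (D₂·T₁⁴ + D₁·T₂⁴)/(D₁+D₂) = 1.207×10¹⁰ K⁴.

T_s ≈ 331 K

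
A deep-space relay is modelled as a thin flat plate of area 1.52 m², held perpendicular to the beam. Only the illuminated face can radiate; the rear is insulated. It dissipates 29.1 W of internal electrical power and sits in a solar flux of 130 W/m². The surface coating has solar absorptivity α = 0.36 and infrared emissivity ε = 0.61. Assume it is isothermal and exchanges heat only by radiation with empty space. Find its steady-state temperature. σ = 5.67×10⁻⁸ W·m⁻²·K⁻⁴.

T ≈ 209 K

At steady state, absorbed solar power + internal power = radiated power.
Absorbed: α·S·A_cross = 0.36·130·1.520 = 71.14 W (cross-section A).
Total input = 71.14 + 29.1 = 100.2 W.
Radiated: εσ·A_surf·T⁴ with A_surf = A = 1.520 m².
T⁴ = 100.2/(0.61·5.67×10⁻⁸·1.520) = 1.907×10⁹ K⁴.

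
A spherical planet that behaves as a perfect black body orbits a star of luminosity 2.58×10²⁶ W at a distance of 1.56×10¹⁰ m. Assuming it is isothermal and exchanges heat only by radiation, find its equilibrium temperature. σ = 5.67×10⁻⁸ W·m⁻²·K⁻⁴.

First find the stellar flux at distance d: S = L/(4πd²) = 2.58×10²⁶/(4π·(1.56×10¹⁰)²) = 84360 W/m².
For an isothermal sphere, absorbed (1−a)S·πr² = emitted σ·4πr²·T⁴, so T⁴ = (1−a)S/(4σ).
T⁴ = 1.00·84360/(4·5.67×10⁻⁸) = 3.720×10¹¹ K⁴.

T ≈ 781 K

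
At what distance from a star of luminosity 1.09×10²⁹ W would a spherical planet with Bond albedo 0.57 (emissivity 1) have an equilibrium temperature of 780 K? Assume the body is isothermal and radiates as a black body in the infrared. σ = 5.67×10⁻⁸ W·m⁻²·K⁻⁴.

d ≈ 2.11×10¹¹ m

For an isothermal black-emitting sphere, (1−a)S·πr² = σ·4πr²·T⁴ ⇒ S = 4σT⁴/(1−a).
S = 4·5.67×10⁻⁸·(780)⁴/0.430 = 1.952×10⁵ W/m².
Flux falls as S = L/(4πd²), so d = √(L/(4πS)) = √(1.09×10²⁹/(4π·1.952×10⁵)).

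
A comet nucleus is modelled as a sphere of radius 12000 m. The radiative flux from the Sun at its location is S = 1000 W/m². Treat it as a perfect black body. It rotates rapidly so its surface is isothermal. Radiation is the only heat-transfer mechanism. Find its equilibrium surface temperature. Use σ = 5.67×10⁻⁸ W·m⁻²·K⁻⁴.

At equilibrium, absorbed power = emitted power.
Absorbing cross-section = πr² = 4.524×10⁸ m²; emitting surface = 4πr² = 1.810×10⁹ m² (ratio 4).
S·A_cross = εσ·A_surf·T⁴  ⇒  T⁴ = S/(4σ).
T⁴ = 1.00·1000/(4·5.67×10⁻⁸) = 4.409×10⁹ K⁴.
T = (4.409×10⁹)^(1/4).

T ≈ 258 K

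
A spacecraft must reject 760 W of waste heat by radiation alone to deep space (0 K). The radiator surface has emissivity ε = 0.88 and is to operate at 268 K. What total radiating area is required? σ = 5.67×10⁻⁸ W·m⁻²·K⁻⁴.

P = εσA T⁴ ⇒ A = P/(εσT⁴).
T⁴ = 5.159×10⁹ K⁴.
A = 760/(0.88 × 5.67×10⁻⁸ × 5.159×10⁹).

A ≈ 2.95 m²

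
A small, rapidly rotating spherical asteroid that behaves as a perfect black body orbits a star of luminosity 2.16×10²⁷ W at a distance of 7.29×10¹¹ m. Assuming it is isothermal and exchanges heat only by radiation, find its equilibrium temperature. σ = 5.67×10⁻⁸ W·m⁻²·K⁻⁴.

T ≈ 194 K

First find the stellar flux at distance d: S = L/(4πd²) = 2.16×10²⁷/(4π·(7.29×10¹¹)²) = 323.4 W/m².
For an isothermal sphere, absorbed (1−a)S·πr² = emitted σ·4πr²·T⁴, so T⁴ = (1−a)S/(4σ).
T⁴ = 1.00·323.4/(4·5.67×10⁻⁸) = 1.426×10⁹ K⁴.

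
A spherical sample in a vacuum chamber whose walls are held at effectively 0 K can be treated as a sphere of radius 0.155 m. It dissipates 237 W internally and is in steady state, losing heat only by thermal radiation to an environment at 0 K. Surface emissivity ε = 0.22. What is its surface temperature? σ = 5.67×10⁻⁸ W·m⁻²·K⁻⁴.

T ≈ 501 K

Steady state: internal power = radiated power, P = εσA T⁴.
Radiating area A = 4πr² = 0.3019 m².
T⁴ = P/(εσA) = 237/(0.22·5.67×10⁻⁸·0.3019) = 6.293×10¹⁰ K⁴.
T = (6.293×10¹⁰)^(1/4).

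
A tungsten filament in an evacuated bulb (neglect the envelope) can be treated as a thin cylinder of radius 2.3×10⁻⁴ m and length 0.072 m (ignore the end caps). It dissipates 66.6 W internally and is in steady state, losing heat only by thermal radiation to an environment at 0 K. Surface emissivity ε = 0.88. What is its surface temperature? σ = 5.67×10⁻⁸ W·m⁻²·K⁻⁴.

Steady state: internal power = radiated power, P = εσA T⁴.
Radiating area A = 2πrL = 1.040×10⁻⁴ m².
T⁴ = P/(εσA) = 66.6/(0.88·5.67×10⁻⁸·1.040×10⁻⁴) = 1.283×10¹³ K⁴.
T = (1.283×10¹³)^(1/4).

T ≈ 1890 K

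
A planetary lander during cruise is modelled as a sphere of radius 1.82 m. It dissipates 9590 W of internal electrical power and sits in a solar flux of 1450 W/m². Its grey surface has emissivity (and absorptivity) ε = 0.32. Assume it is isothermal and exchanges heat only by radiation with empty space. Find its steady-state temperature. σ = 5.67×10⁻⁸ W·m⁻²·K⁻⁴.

At steady state, absorbed solar power + internal power = radiated power.
Absorbed: α·S·A_cross = 0.32·1450·10.41 = 4828 W (cross-section πr²).
Total input = 4828 + 9590 = 14420 W.
Radiated: εσ·A_surf·T⁴ with A_surf = 4πr² = 41.62 m².
T⁴ = 14420/(0.32·5.67×10⁻⁸·41.62) = 1.909×10¹⁰ K⁴.

T ≈ 372 K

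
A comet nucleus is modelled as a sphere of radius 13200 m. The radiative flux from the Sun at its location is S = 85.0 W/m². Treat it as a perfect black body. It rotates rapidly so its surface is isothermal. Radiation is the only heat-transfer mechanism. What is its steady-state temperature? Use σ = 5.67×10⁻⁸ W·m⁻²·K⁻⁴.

At equilibrium, absorbed power = emitted power.
Absorbing cross-section = πr² = 5.474×10⁸ m²; emitting surface = 4πr² = 2.190×10⁹ m² (ratio 4).
S·A_cross = εσ·A_surf·T⁴  ⇒  T⁴ = S/(4σ).
T⁴ = 1.00·85.0/(4·5.67×10⁻⁸) = 3.748×10⁸ K⁴.
T = (3.748×10⁸)^(1/4).

T ≈ 139 K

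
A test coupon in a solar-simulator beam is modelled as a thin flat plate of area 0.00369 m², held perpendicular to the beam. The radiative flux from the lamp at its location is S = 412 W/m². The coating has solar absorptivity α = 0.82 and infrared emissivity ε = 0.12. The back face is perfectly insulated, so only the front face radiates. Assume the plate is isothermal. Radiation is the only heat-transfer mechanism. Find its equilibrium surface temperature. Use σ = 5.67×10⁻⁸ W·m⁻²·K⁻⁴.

T ≈ 472 K

At equilibrium, absorbed power = emitted power.
Absorbing cross-section = A = 0.003690 m²; emitting surface = A = 0.003690 m² (ratio 1).
αS·A_cross = εσ·A_surf·T⁴  ⇒  T⁴ = αS/(ε·1σ).
T⁴ = 0.820·412/(0.12·1·5.67×10⁻⁸) = 4.965×10¹⁰ K⁴.
T = (4.965×10¹⁰)^(1/4).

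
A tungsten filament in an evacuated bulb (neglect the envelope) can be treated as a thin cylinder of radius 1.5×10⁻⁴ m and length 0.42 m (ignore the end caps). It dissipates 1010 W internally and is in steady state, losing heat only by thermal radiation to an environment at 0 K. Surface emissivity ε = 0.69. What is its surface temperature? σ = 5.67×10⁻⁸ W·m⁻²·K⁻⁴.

T ≈ 2840 K

Steady state: internal power = radiated power, P = εσA T⁴.
Radiating area A = 2πrL = 3.958×10⁻⁴ m².
T⁴ = P/(εσA) = 1010/(0.69·5.67×10⁻⁸·3.958×10⁻⁴) = 6.522×10¹³ K⁴.
T = (6.522×10¹³)^(1/4).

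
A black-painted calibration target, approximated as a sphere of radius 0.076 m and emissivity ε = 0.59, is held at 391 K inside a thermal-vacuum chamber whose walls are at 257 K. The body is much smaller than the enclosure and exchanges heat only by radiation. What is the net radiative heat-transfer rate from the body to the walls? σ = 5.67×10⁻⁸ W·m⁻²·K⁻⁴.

P_net ≈ 46.2 W

For a small grey body in a large enclosure: P_net = εσA(T_body⁴ − T_wall⁴).
A = 4πr² = 0.07258 m²; T_body⁴ − T_wall⁴ = 2.337×10¹⁰ − 4.362×10⁹ = 1.901×10¹⁰ K⁴.
|P_net| = 0.59·5.67×10⁻⁸·0.07258·1.901×10¹⁰.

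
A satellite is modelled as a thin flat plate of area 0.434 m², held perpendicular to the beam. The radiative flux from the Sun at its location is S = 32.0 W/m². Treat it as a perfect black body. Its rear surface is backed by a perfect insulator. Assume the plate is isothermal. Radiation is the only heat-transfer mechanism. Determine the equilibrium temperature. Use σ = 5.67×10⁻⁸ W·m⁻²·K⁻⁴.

T ≈ 154 K

At equilibrium, absorbed power = emitted power.
Absorbing cross-section = A = 0.4340 m²; emitting surface = A = 0.4340 m² (ratio 1).
S·A_cross = εσ·A_surf·T⁴  ⇒  T⁴ = S/(1σ).
T⁴ = 1.00·32.0/(1·5.67×10⁻⁸) = 5.644×10⁸ K⁴.
T = (5.644×10⁸)^(1/4).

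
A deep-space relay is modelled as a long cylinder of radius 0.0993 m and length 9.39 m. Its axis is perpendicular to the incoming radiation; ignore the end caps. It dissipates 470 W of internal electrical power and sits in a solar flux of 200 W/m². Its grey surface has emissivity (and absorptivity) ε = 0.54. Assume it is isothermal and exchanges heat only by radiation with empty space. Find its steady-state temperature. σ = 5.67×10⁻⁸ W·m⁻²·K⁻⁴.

At steady state, absorbed solar power + internal power = radiated power.
Absorbed: α·S·A_cross = 0.54·200·1.865 = 201.4 W (cross-section 2rL).
Total input = 201.4 + 470 = 671.4 W.
Radiated: εσ·A_surf·T⁴ with A_surf = 2πrL = 5.859 m².
T⁴ = 671.4/(0.54·5.67×10⁻⁸·5.859) = 3.743×10⁹ K⁴.

T ≈ 247 K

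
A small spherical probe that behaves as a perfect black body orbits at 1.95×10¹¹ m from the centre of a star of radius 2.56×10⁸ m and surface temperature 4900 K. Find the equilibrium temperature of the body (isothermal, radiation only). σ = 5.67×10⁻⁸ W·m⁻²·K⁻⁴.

T ≈ 126 K

The star's surface emits σT_*⁴; at distance d the flux is S = σT_*⁴(R_*/d)².
S = 5.67×10⁻⁸·(4900)⁴·(2.56×10⁸/1.95×10¹¹)² = 56.33 W/m².
For an isothermal sphere T⁴ = (1−a)S/(4σ) = 2.484×10⁸ K⁴.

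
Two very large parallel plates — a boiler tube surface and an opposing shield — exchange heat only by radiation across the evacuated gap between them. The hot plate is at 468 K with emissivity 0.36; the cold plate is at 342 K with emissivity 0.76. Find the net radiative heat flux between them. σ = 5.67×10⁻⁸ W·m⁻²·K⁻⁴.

For two infinite grey parallel plates, q = σ(T₁⁴ − T₂⁴)/(1/ε₁ + 1/ε₂ − 1).
T₁⁴ − T₂⁴ = 4.797×10¹⁰ − 1.368×10¹⁰ = 3.429×10¹⁰ K⁴.
1/ε₁ + 1/ε₂ − 1 = 2.778 + 1.316 − 1 = 3.094.
q = 5.67×10⁻⁸ × 3.429×10¹⁰ / 3.094.

q ≈ 628 W/m²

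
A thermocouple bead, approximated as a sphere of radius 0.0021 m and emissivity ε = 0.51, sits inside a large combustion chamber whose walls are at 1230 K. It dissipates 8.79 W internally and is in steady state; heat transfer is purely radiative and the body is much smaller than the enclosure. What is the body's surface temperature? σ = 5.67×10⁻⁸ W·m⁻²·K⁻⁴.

For a small grey body in a large enclosure, net radiated power = εσA(T⁴ − T_w⁴).
Steady state: P = εσA(T⁴ − T_w⁴) with A = 4πr² = 5.542×10⁻⁵ m².
T⁴ = P/(εσA) + T_w⁴ = 8.79/(0.51·5.67×10⁻⁸·5.542×10⁻⁵) + (1230)⁴
    = 5.485×10¹² + 2.289×10¹² = 7.774×10¹² K⁴.

T ≈ 1670 K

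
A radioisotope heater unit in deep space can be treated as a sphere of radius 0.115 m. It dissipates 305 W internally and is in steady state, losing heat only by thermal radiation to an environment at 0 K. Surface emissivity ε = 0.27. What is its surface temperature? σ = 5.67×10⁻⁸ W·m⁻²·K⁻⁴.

Steady state: internal power = radiated power, P = εσA T⁴.
Radiating area A = 4πr² = 0.1662 m².
T⁴ = P/(εσA) = 305/(0.27·5.67×10⁻⁸·0.1662) = 1.199×10¹¹ K⁴.
T = (1.199×10¹¹)^(1/4).

T ≈ 588 K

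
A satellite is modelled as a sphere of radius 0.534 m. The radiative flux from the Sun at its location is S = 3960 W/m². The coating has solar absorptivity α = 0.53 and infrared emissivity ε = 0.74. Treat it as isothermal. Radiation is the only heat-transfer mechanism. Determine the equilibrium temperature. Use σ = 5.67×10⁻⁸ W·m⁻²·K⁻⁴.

T ≈ 334 K

At equilibrium, absorbed power = emitted power.
Absorbing cross-section = πr² = 0.8958 m²; emitting surface = 4πr² = 3.583 m² (ratio 4).
αS·A_cross = εσ·A_surf·T⁴  ⇒  T⁴ = αS/(ε·4σ).
T⁴ = 0.530·3960/(0.74·4·5.67×10⁻⁸) = 1.251×10¹⁰ K⁴.
T = (1.251×10¹⁰)^(1/4).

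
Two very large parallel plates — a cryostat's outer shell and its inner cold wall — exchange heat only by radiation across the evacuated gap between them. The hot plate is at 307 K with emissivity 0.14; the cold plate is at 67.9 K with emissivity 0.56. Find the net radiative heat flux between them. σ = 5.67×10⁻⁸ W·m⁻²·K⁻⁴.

For two infinite grey parallel plates, q = σ(T₁⁴ − T₂⁴)/(1/ε₁ + 1/ε₂ − 1).
T₁⁴ − T₂⁴ = 8.883×10⁹ − 2.126×10⁷ = 8.862×10⁹ K⁴.
1/ε₁ + 1/ε₂ − 1 = 7.143 + 1.786 − 1 = 7.929.
q = 5.67×10⁻⁸ × 8.862×10⁹ / 7.929.

q ≈ 63.4 W/m²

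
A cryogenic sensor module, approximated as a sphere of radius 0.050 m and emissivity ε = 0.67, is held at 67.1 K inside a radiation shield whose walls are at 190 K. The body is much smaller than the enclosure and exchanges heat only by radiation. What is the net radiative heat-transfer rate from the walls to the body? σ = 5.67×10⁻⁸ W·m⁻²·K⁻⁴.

For a small grey body in a large enclosure: P_net = εσA(T_body⁴ − T_wall⁴).
A = 4πr² = 0.03142 m²; T_body⁴ − T_wall⁴ = 2.027×10⁷ − 1.303×10⁹ = -1.283×10⁹ K⁴.
|P_net| = 0.67·5.67×10⁻⁸·0.03142·1.283×10⁹.

P_net ≈ 1.53 W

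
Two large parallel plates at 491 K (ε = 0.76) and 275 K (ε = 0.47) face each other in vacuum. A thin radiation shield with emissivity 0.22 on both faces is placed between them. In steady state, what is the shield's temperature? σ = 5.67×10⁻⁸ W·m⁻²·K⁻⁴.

In steady state the net flux on the hot side equals that on the cold side.
σ(T₁⁴−T_s⁴)/D₁ = σ(T_s⁴−T₂⁴)/D₂, with D₁ = 1/ε₁+1/ε_s−1 = 4.861, D₂ = 1/ε_s+1/ε₂−1 = 5.673.
Solve for T_s⁴: T_s⁴ = (D₂·T₁⁴ + D₁·T₂⁴)/(D₁+D₂) = 3.394×10¹⁰ K⁴.

T_s ≈ 429 K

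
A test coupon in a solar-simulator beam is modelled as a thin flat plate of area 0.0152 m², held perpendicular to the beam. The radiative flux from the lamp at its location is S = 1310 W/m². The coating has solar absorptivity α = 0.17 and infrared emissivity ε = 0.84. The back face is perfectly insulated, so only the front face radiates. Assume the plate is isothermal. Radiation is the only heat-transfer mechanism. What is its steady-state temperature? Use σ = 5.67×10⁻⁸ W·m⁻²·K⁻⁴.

At equilibrium, absorbed power = emitted power.
Absorbing cross-section = A = 0.01520 m²; emitting surface = A = 0.01520 m² (ratio 1).
αS·A_cross = εσ·A_surf·T⁴  ⇒  T⁴ = αS/(ε·1σ).
T⁴ = 0.170·1310/(0.84·1·5.67×10⁻⁸) = 4.676×10⁹ K⁴.
T = (4.676×10⁹)^(1/4).

T ≈ 261 K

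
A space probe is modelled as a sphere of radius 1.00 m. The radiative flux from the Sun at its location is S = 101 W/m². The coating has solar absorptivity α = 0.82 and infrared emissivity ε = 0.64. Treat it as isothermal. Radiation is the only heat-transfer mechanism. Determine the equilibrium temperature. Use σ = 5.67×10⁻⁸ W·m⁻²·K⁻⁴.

At equilibrium, absorbed power = emitted power.
Absorbing cross-section = πr² = 3.142 m²; emitting surface = 4πr² = 12.57 m² (ratio 4).
αS·A_cross = εσ·A_surf·T⁴  ⇒  T⁴ = αS/(ε·4σ).
T⁴ = 0.820·101/(0.64·4·5.67×10⁻⁸) = 5.706×10⁸ K⁴.
T = (5.706×10⁸)^(1/4).

T ≈ 155 K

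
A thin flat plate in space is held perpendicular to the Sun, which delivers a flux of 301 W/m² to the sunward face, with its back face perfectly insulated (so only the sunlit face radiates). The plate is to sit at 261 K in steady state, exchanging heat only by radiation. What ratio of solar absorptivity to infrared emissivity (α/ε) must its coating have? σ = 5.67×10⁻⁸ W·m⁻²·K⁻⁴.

Balance: αS·A = εσ·1A·T⁴ ⇒ α/ε = σT⁴/S.
α/ε = 5.67×10⁻⁸·(261)⁴/301 = 5.67×10⁻⁸·4.640×10⁹/301.

α/ε ≈ 0.874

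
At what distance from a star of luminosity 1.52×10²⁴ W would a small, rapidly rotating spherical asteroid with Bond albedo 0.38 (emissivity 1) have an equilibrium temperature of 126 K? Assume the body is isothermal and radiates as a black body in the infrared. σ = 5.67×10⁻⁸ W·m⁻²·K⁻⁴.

For an isothermal black-emitting sphere, (1−a)S·πr² = σ·4πr²·T⁴ ⇒ S = 4σT⁴/(1−a).
S = 4·5.67×10⁻⁸·(126)⁴/0.620 = 92.20 W/m².
Flux falls as S = L/(4πd²), so d = √(L/(4πS)) = √(1.52×10²⁴/(4π·92.20)).

d ≈ 3.62×10¹⁰ m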